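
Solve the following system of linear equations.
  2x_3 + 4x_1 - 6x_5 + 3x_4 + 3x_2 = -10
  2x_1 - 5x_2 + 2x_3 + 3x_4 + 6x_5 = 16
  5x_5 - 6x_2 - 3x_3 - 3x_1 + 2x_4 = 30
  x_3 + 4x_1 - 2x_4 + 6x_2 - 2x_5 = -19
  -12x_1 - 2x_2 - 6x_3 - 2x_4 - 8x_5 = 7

no solution

Row-reduce:
R1 ← R1 / (4).
R2 ← R2 − 2·R1.
R3 ← R3 + 3·R1.
R4 ← R4 − 4·R1.
R5 ← R5 + 12·R1.
R2 ← R2 / (-13/2).
R1 ← R1 − 3/4·R2.
R3 ← R3 + 15/4·R2.
R4 ← R4 − 3·R2.
R5 ← R5 − 7·R2.
R3 ← R3 / (-27/13).
R1 ← R1 − 8/13·R3.
R2 ← R2 + 2/13·R3.
R4 ← R4 + 7/13·R3.
R5 ← R5 − 14/13·R3.
R4 ← R4 / (-140/27).
R1 ← R1 − 52/27·R4.
R2 ← R2 + 13/27·R4.
R3 ← R3 + 44/27·R4.
R5 ← R5 − 280/27·R4.
Row 5 reduces to 0 = 1, a contradiction. The system is inconsistent.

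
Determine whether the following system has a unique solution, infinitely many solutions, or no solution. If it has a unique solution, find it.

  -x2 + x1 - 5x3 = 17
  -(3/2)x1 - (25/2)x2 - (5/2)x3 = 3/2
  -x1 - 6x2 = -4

Row-reduce:
R2 ← R2 + 3/2·R1.
R3 ← R3 + 1·R1.
R2 ← R2 / (-14).
R1 ← R1 + 1·R2.
R3 ← R3 + 7·R2.
Row 3 reduces to 0 = -1/2, a contradiction. The system is inconsistent.

no solution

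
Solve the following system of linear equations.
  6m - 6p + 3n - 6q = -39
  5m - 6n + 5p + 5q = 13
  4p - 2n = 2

Row-reduce:
R1 ← R1 / (6).
R2 ← R2 − 5·R1.
R2 ← R2 / (-17/2).
R1 ← R1 − 1/2·R2.
R3 ← R3 + 2·R2.
R3 ← R3 / (28/17).
R1 ← R1 + 7/17·R3.
R2 ← R2 + 20/17·R3.
Rank is 3 with 4 unknowns, leaving q free.

infinitely many solutions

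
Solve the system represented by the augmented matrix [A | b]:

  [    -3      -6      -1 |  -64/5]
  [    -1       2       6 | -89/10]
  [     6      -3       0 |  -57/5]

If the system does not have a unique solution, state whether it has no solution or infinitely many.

x_1 = -1/2, x_2 = 14/5, x_3 = -5/2

Row-reduce the augmented matrix:
R1 ← R1 / (-3).
R2 ← R2 + 1·R1.
R3 ← R3 − 6·R1.
R2 ← R2 / (4).
R1 ← R1 − 2·R2.
R3 ← R3 + 15·R2.
R3 ← R3 / (87/4).
R1 ← R1 + 17/6·R3.
R2 ← R2 − 19/12·R3.
Reading off the reduced rows gives x_1 = -1/2, x_2 = 14/5, x_3 = -5/2.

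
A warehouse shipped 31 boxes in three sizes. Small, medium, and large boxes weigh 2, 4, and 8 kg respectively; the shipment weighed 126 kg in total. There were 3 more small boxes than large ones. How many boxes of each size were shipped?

small boxes: 7, medium boxes: 20, large boxes: 4

Let s = small boxes, m = medium boxes, l = large boxes.
  s + m + l = 31
  8l + 4m + 2s = 126
  s - l = 3
Row-reduce the augmented matrix:
R2 ← R2 − 2·R1.
R3 ← R3 − 1·R1.
R2 ← R2 / (2).
R1 ← R1 − 1·R2.
R3 ← R3 + 1·R2.
R1 ← R1 + 2·R3.
R2 ← R2 − 3·R3.
Reading off the reduced rows gives s = 7, m = 20, l = 4.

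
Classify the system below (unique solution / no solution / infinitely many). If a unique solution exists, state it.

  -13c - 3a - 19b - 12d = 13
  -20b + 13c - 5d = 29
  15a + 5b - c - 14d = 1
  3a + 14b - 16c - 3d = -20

a = -6, b = 2, c = 3, d = -6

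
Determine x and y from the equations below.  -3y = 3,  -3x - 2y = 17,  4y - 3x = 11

x = -5, y = -1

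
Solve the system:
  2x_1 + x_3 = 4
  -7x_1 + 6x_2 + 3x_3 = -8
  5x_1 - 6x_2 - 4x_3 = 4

Row-reduce:
R1 ← R1 / (2).
R2 ← R2 + 7·R1.
R3 ← R3 − 5·R1.
R2 ← R2 / (6).
R3 ← R3 + 6·R2.
Rank is 2 with 3 unknowns, leaving x_3 free.

infinitely many solutions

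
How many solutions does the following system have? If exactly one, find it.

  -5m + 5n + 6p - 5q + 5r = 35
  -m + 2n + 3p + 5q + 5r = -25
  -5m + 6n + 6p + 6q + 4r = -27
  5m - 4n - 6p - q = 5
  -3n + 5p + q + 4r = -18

m = 3, n = 4, p = 0, q = -6, r = 0

Row-reduce the augmented matrix:
R1 ← R1 / (-5).
R2 ← R2 + 1·R1.
R3 ← R3 + 5·R1.
R4 ← R4 − 5·R1.
R1 ← R1 + 1·R2.
R3 ← R3 − 1·R2.
R4 ← R4 − 1·R2.
R5 ← R5 + 3·R2.
R3 ← R3 / (-9/5).
R1 ← R1 − 3/5·R3.
R2 ← R2 − 9/5·R3.
R4 ← R4 + 9/5·R3.
R5 ← R5 − 52/5·R3.
R4 ← R4 / (-17).
R1 ← R1 − 26/3·R4.
R2 ← R2 − 11·R4.
R3 ← R3 + 25/9·R4.
R5 ← R5 − 431/9·R4.
R5 ← R5 / (614/153).
R1 ← R1 − 224/51·R5.
R2 ← R2 − 49/17·R5.
R3 ← R3 − 275/153·R5.
R4 ← R4 + 6/17·R5.
Reading off the reduced rows gives m = 3, n = 4, p = 0, q = -6, r = 0.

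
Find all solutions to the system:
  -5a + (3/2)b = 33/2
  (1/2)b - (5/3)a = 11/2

infinitely many solutions

Row-reduce:
R1 ← R1 / (-5).
R2 ← R2 + 5/3·R1.
Rank is 1 with 2 unknowns, leaving b free.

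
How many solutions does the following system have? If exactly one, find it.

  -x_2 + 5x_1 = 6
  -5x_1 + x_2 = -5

no solution

Row-reduce:
R1 ← R1 / (5).
R2 ← R2 + 5·R1.
Row 2 reduces to 0 = 1, a contradiction. The system is inconsistent.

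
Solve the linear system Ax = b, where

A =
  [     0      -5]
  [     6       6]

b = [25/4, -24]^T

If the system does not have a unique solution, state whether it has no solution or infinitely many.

Row-reduce the augmented matrix:
Swap R1 and R2.
R1 ← R1 / (6).
R2 ← R2 / (-5).
R1 ← R1 − 1·R2.
Reading off the reduced rows gives x_1 = -11/4, x_2 = -5/4.

x_1 = -11/4, x_2 = -5/4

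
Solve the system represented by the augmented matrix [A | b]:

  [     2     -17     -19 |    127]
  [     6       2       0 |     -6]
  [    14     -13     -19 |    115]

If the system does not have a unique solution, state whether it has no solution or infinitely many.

Row-reduce:
R1 ← R1 / (2).
R2 ← R2 − 6·R1.
R3 ← R3 − 14·R1.
R2 ← R2 / (53).
R1 ← R1 + 17/2·R2.
R3 ← R3 − 106·R2.
Rank is 2 with 3 unknowns, leaving x_3 free.

infinitely many solutions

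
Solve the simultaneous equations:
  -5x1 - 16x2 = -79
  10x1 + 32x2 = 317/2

no solution

Row-reduce:
R1 ← R1 / (-5).
R2 ← R2 − 10·R1.
Row 2 reduces to 0 = 1/2, a contradiction. The system is inconsistent.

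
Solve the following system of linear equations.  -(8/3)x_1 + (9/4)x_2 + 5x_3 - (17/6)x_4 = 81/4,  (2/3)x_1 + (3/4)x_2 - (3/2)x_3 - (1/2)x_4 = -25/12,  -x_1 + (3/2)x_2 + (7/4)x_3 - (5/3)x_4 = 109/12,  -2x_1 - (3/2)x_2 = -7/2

infinitely many solutions

Row-reduce:
R1 ← R1 / (-8/3).
R2 ← R2 − 2/3·R1.
R3 ← R3 + 1·R1.
R4 ← R4 + 2·R1.
R2 ← R2 / (21/16).
R1 ← R1 + 27/32·R2.
R3 ← R3 − 21/32·R2.
R4 ← R4 + 51/16·R2.
Swap R3 and R4.
R3 ← R3 / (-61/14).
R1 ← R1 + 57/28·R3.
R2 ← R2 + 4/21·R3.
Rank is 3 with 4 unknowns, leaving x_4 free.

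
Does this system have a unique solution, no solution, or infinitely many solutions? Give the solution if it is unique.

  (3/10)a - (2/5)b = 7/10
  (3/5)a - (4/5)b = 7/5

infinitely many solutions

Row-reduce:
R1 ← R1 / (3/10).
R2 ← R2 − 3/5·R1.
Rank is 1 with 2 unknowns, leaving b free.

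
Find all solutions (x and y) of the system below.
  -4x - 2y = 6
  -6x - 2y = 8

x = -1, y = -1

Row-reduce the augmented matrix:
R1 ← R1 / (-4).
R2 ← R2 + 6·R1.
R1 ← R1 − 1/2·R2.
Reading off the reduced rows gives x = -1, y = -1.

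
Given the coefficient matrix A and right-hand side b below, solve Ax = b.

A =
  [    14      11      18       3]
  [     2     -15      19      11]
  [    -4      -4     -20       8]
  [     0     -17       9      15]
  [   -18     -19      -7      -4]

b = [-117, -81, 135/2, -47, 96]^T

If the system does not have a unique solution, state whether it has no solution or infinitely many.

no solution

Row-reduce:
R1 ← R1 / (14).
R2 ← R2 − 2·R1.
R3 ← R3 + 4·R1.
R5 ← R5 + 18·R1.
R2 ← R2 / (-116/7).
R1 ← R1 − 11/14·R2.
R3 ← R3 + 6/7·R2.
R4 ← R4 + 17·R2.
R5 ← R5 + 34/7·R2.
R3 ← R3 / (-911/58).
R1 ← R1 − 479/232·R3.
R2 ← R2 + 115/116·R3.
R4 ← R4 + 911/116·R3.
R5 ← R5 − 657/58·R3.
Swap R4 and R5.
R4 ← R4 / (2507/911).
R1 ← R1 − 1647/911·R4.
R2 ← R2 + 1059/911·R4.
R3 ← R3 + 482/911·R4.
Row 5 reduces to 0 = 1/4, a contradiction. The system is inconsistent.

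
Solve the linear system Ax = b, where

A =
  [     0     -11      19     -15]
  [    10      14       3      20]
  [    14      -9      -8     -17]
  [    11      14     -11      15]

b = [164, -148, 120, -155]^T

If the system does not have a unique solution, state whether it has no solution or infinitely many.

x_1 = 1, x_2 = -6, x_3 = 2, x_4 = -4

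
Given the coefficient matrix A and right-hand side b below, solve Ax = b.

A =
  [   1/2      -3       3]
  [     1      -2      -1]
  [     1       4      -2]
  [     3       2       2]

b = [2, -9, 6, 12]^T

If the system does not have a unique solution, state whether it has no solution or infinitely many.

Row-reduce:
R1 ← R1 / (1/2).
R2 ← R2 − 1·R1.
R3 ← R3 − 1·R1.
R4 ← R4 − 3·R1.
R2 ← R2 / (4).
R1 ← R1 + 6·R2.
R3 ← R3 − 10·R2.
R4 ← R4 − 20·R2.
R3 ← R3 / (19/2).
R1 ← R1 + 9/2·R3.
R2 ← R2 + 7/4·R3.
R4 ← R4 − 19·R3.
Row 4 reduces to 0 = -4, a contradiction. The system is inconsistent.

no solution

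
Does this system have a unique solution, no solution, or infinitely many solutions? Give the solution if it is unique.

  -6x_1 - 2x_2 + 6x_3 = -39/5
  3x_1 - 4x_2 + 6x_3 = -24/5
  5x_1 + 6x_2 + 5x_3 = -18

Row-reduce the augmented matrix:
R1 ← R1 / (-6).
R2 ← R2 − 3·R1.
R3 ← R3 − 5·R1.
R2 ← R2 / (-5).
R1 ← R1 − 1/3·R2.
R3 ← R3 − 13/3·R2.
R3 ← R3 / (89/5).
R1 ← R1 + 2/5·R3.
R2 ← R2 + 9/5·R3.
Reading off the reduced rows gives x_1 = 0, x_2 = -3/2, x_3 = -9/5.

x_1 = 0, x_2 = -3/2, x_3 = -9/5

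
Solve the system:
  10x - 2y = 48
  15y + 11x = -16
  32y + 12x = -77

Row-reduce:
R1 ← R1 / (10).
R2 ← R2 − 11·R1.
R3 ← R3 − 12·R1.
R2 ← R2 / (86/5).
R1 ← R1 + 1/5·R2.
R3 ← R3 − 172/5·R2.
Row 3 reduces to 0 = 3, a contradiction. The system is inconsistent.

no solution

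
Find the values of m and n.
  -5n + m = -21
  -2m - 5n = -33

m = 4, n = 5

From equation 1: m = -21 + 5·n.
Substitute into equation 2 and solve: n = 5.
Then m = 4.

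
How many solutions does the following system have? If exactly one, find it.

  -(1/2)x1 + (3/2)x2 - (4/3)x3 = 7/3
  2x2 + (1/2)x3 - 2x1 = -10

Row-reduce:
R1 ← R1 / (-1/2).
R2 ← R2 + 2·R1.
R2 ← R2 / (-4).
R1 ← R1 + 3·R2.
Rank is 2 with 3 unknowns, leaving x3 free.

infinitely many solutions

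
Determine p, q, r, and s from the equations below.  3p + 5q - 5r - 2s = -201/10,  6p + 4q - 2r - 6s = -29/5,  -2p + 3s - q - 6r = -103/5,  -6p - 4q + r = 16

Row-reduce the augmented matrix:
R1 ← R1 / (3).
R2 ← R2 − 6·R1.
R3 ← R3 + 2·R1.
R4 ← R4 + 6·R1.
R2 ← R2 / (-6).
R1 ← R1 − 5/3·R2.
R3 ← R3 − 7/3·R2.
R4 ← R4 − 6·R2.
R3 ← R3 / (-56/9).
R1 ← R1 − 5/9·R3.
R2 ← R2 + 4/3·R3.
R4 ← R4 + 1·R3.
R4 ← R4 / (-43/7).
R1 ← R1 + 8/7·R4.
R2 ← R2 − 1/7·R4.
R3 ← R3 + 1/7·R4.
Reading off the reduced rows gives p = -3/2, q = -1, r = 3, s = -11/5.

p = -3/2, q = -1, r = 3, s = -11/5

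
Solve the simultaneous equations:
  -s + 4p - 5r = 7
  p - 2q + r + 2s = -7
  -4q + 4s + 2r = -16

Row-reduce:
R1 ← R1 / (4).
R2 ← R2 − 1·R1.
R2 ← R2 / (-2).
R3 ← R3 + 4·R2.
R3 ← R3 / (-5/2).
R1 ← R1 + 5/4·R3.
R2 ← R2 + 9/8·R3.
Rank is 3 with 4 unknowns, leaving s free.

infinitely many solutions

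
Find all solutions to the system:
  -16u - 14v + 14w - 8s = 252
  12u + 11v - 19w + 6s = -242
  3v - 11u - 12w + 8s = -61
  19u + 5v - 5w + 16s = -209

u = -5, v = -4, w = 6, s = -4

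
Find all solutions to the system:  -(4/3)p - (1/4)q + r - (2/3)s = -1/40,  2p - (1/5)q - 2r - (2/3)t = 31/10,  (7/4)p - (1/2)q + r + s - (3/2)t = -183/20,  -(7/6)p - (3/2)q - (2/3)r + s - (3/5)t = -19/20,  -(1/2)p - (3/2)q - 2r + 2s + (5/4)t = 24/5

p = 0, q = -3/2, r = -12/5, s = -3, t = 3

Row-reduce the augmented matrix:
R1 ← R1 / (-4/3).
R2 ← R2 − 2·R1.
R3 ← R3 − 7/4·R1.
R4 ← R4 + 7/6·R1.
R5 ← R5 + 1/2·R1.
R2 ← R2 / (-23/40).
R1 ← R1 − 3/16·R2.
R3 ← R3 + 53/64·R2.
R4 ← R4 + 41/32·R2.
R5 ← R5 + 45/32·R2.
R3 ← R3 / (279/92).
R1 ← R1 + 21/23·R3.
R2 ← R2 − 20/23·R3.
R4 ← R4 + 59/138·R3.
R5 ← R5 + 53/46·R3.
R4 ← R4 / (125/31).
R1 ← R1 − 20/31·R4.
R2 ← R2 − 40/31·R4.
R3 ← R3 − 16/31·R4.
R5 ← R5 − 164/31·R4.
R5 ← R5 / (326713/202500).
R1 ← R1 + 5158/10125·R5.
R2 ← R2 − 10684/10125·R5.
R3 ← R3 + 14257/50625·R5.
R4 ← R4 − 10162/50625·R5.
Reading off the reduced rows gives p = 0, q = -3/2, r = -12/5, s = -3, t = 3.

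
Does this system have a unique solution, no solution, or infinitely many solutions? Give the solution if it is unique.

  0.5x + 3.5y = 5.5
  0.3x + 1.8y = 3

x = 4, y = 1

Row-reduce the augmented matrix:
R1 ← R1 / (1/2).
R2 ← R2 − 3/10·R1.
R2 ← R2 / (-3/10).
R1 ← R1 − 7·R2.
Reading off the reduced rows gives x = 4, y = 1.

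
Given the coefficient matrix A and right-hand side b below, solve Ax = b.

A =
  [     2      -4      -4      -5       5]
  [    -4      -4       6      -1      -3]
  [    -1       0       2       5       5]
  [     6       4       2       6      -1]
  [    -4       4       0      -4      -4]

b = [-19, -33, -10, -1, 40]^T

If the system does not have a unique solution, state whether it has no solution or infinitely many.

x_1 = -3, x_2 = 6, x_3 = -4, x_4 = 0, x_5 = -1

Row-reduce the augmented matrix:
R1 ← R1 / (2).
R2 ← R2 + 4·R1.
R3 ← R3 + 1·R1.
R4 ← R4 − 6·R1.
R5 ← R5 + 4·R1.
R2 ← R2 / (-12).
R1 ← R1 + 2·R2.
R3 ← R3 + 2·R2.
R4 ← R4 − 16·R2.
R5 ← R5 + 4·R2.
R3 ← R3 / (1/3).
R1 ← R1 + 5/3·R3.
R2 ← R2 − 1/6·R3.
R4 ← R4 − 34/3·R3.
R5 ← R5 + 22/3·R3.
R4 ← R4 / (-141).
R1 ← R1 − 21·R4.
R2 ← R2 + 5/4·R4.
R3 ← R3 − 13·R4.
R5 ← R5 − 85·R4.
R5 ← R5 / (431/47).
R1 ← R1 + 3/47·R5.
R2 ← R2 + 335/188·R5.
R3 ← R3 + 69/47·R5.
R4 ← R4 − 74/47·R5.
Reading off the reduced rows gives x_1 = -3, x_2 = 6, x_3 = -4, x_4 = 0, x_5 = -1.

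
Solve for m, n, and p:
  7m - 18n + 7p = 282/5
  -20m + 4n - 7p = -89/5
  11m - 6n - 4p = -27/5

Row-reduce the augmented matrix:
R1 ← R1 / (7).
R2 ← R2 + 20·R1.
R3 ← R3 − 11·R1.
R2 ← R2 / (-332/7).
R1 ← R1 + 18/7·R2.
R3 ← R3 − 156/7·R2.
R3 ← R3 / (-738/83).
R1 ← R1 − 49/166·R3.
R2 ← R2 + 91/332·R3.
Reading off the reduced rows gives m = -3/5, n = -11/5, p = 3.

m = -3/5, n = -11/5, p = 3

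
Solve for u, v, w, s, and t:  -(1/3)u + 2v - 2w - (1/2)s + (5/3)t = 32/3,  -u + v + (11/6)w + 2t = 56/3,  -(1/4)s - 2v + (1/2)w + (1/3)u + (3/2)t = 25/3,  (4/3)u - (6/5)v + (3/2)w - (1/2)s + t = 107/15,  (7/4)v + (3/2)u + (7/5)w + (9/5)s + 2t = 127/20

u = -2, v = 1, w = 2, s = -4, t = 6

Row-reduce the augmented matrix:
R1 ← R1 / (-1/3).
R2 ← R2 + 1·R1.
R3 ← R3 − 1/3·R1.
R4 ← R4 − 4/3·R1.
R5 ← R5 − 3/2·R1.
R2 ← R2 / (-5).
R1 ← R1 + 6·R2.
R4 ← R4 − 34/5·R2.
R5 ← R5 − 43/4·R2.
R3 ← R3 / (-3/2).
R1 ← R1 + 17/5·R3.
R2 ← R2 + 47/30·R3.
R4 ← R4 − 623/150·R3.
R5 ← R5 − 1109/120·R3.
R4 ← R4 / (-761/300).
R1 ← R1 − 7/5·R4.
R2 ← R2 − 29/60·R4.
R3 ← R3 − 1/2·R4.
R5 ← R5 + 443/240·R4.
R5 ← R5 / (464707/34245).
R1 ← R1 + 4016/2283·R5.
R2 ← R2 + 2420/6849·R5.
R3 ← R3 − 740/2283·R5.
R4 ← R4 + 33358/6849·R5.
Reading off the reduced rows gives u = -2, v = 1, w = 2, s = -4, t = 6.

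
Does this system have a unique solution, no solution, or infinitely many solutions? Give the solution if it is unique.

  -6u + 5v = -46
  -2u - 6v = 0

u = 6, v = -2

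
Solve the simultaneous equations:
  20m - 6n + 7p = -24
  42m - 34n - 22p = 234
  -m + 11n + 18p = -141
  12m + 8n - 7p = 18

Row-reduce the augmented matrix:
R1 ← R1 / (20).
R2 ← R2 − 42·R1.
R3 ← R3 + 1·R1.
R4 ← R4 − 12·R1.
R2 ← R2 / (-107/5).
R1 ← R1 + 3/10·R2.
R3 ← R3 − 107/10·R2.
R4 ← R4 − 58/5·R2.
Swap R3 and R4.
R3 ← R3 / (-3327/107).
R1 ← R1 − 185/214·R3.
R2 ← R2 − 367/214·R3.
R4 reduces to 0 = 0, so the extra equation is consistent.
Reading off the reduced rows gives m = 0, n = -3, p = -6.

m = 0, n = -3, p = -6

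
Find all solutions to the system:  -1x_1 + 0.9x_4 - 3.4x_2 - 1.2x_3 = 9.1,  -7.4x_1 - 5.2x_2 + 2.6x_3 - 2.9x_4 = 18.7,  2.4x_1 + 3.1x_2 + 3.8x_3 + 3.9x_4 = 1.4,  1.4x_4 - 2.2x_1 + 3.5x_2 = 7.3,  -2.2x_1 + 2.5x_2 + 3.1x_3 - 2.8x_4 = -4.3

Row-reduce the augmented matrix:
R1 ← R1 / (-1).
R2 ← R2 + 37/5·R1.
R3 ← R3 − 12/5·R1.
R4 ← R4 + 11/5·R1.
R5 ← R5 + 11/5·R1.
R2 ← R2 / (499/25).
R1 ← R1 − 17/5·R2.
R3 ← R3 + 253/50·R2.
R4 ← R4 − 549/50·R2.
R5 ← R5 − 499/50·R2.
R3 ← R3 / (19113/4990).
R1 ← R1 + 377/499·R3.
R2 ← R2 − 287/499·R3.
R4 ← R4 + 18339/4990·R3.
R4 ← R4 / (260197/31855).
R1 ← R1 − 55265/38226·R4.
R2 ← R2 + 19591/19113·R4.
R3 ← R3 − 18146/19113·R4.
R5 reduces to 0 = 0, so the extra equation is consistent.
Reading off the reduced rows gives x_1 = -3, x_2 = -1, x_3 = 0, x_4 = 3.

x_1 = -3, x_2 = -1, x_3 = 0, x_4 = 3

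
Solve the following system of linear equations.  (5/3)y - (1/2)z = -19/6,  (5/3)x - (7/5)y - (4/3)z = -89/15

infinitely many solutions

Row-reduce:
Swap R1 and R2.
R1 ← R1 / (5/3).
R2 ← R2 / (5/3).
R1 ← R1 + 21/25·R2.
Rank is 2 with 3 unknowns, leaving z free.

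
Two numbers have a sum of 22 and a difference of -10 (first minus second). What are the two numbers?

first number: 6, second number: 16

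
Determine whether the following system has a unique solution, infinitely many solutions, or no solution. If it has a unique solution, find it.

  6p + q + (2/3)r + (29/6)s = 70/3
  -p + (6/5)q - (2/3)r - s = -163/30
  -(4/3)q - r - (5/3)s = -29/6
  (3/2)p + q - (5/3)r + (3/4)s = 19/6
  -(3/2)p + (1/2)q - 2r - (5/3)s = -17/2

p = 3/2, q = -1/2, r = 1/2, s = 3

Row-reduce the augmented matrix:
R1 ← R1 / (6).
R2 ← R2 + 1·R1.
R4 ← R4 − 3/2·R1.
R5 ← R5 + 3/2·R1.
R2 ← R2 / (41/30).
R1 ← R1 − 1/6·R2.
R3 ← R3 + 4/3·R2.
R4 ← R4 − 3/4·R2.
R5 ← R5 − 3/4·R2.
R3 ← R3 / (-569/369).
R1 ← R1 − 22/123·R3.
R2 ← R2 + 50/123·R3.
R4 ← R4 + 188/123·R3.
R5 ← R5 + 188/123·R3.
R4 ← R4 / (10163/6828).
R1 ← R1 − 1048/1707·R4.
R2 ← R2 − 395/1138·R4.
R3 ← R3 − 685/569·R4.
R5 ← R5 − 10163/6828·R4.
R5 reduces to 0 = 0, so the extra equation is consistent.
Reading off the reduced rows gives p = 3/2, q = -1/2, r = 1/2, s = 3.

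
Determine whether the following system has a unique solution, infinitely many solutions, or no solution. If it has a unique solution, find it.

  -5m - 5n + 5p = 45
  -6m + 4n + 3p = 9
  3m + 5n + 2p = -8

m = -1, n = -3, p = 5

Row-reduce the augmented matrix:
R1 ← R1 / (-5).
R2 ← R2 + 6·R1.
R3 ← R3 − 3·R1.
R2 ← R2 / (10).
R1 ← R1 − 1·R2.
R3 ← R3 − 2·R2.
R3 ← R3 / (28/5).
R1 ← R1 + 7/10·R3.
R2 ← R2 + 3/10·R3.
Reading off the reduced rows gives m = -1, n = -3, p = 5.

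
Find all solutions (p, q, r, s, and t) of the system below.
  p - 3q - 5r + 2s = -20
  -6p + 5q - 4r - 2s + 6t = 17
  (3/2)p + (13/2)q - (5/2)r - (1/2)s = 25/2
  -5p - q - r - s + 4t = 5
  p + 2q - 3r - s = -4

no solution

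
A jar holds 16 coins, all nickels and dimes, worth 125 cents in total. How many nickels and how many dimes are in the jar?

Let n = nickels, d = dimes.
  n + d = 16
  5n + 10d = 125
Row-reduce the augmented matrix:
R2 ← R2 − 5·R1.
R2 ← R2 / (5).
R1 ← R1 − 1·R2.
Reading off the reduced rows gives n = 7, d = 9.

nickels: 7, dimes: 9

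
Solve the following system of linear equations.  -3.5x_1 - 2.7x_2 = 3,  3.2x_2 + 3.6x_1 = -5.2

Row-reduce the augmented matrix:
R1 ← R1 / (-7/2).
R2 ← R2 − 18/5·R1.
R2 ← R2 / (74/175).
R1 ← R1 − 27/35·R2.
Reading off the reduced rows gives x_1 = 3, x_2 = -5.

x_1 = 3, x_2 = -5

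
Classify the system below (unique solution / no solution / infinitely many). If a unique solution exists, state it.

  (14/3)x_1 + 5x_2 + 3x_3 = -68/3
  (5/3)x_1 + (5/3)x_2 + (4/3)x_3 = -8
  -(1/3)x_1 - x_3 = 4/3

Row-reduce:
R1 ← R1 / (14/3).
R2 ← R2 − 5/3·R1.
R3 ← R3 + 1/3·R1.
R2 ← R2 / (-5/42).
R1 ← R1 − 15/14·R2.
R3 ← R3 − 5/14·R2.
Rank is 2 with 3 unknowns, leaving x_3 free.

infinitely many solutions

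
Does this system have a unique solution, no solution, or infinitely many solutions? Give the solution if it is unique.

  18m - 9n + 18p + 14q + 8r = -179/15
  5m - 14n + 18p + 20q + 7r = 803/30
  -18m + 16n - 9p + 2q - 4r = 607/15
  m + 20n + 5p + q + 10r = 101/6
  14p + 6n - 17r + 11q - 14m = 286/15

m = -5/2, n = 0, p = 0, q = 4/3, r = 9/5

Row-reduce the augmented matrix:
R1 ← R1 / (18).
R2 ← R2 − 5·R1.
R3 ← R3 + 18·R1.
R4 ← R4 − 1·R1.
R5 ← R5 + 14·R1.
R2 ← R2 / (-23/2).
R1 ← R1 + 1/2·R2.
R3 ← R3 − 7·R2.
R4 ← R4 − 41/2·R2.
R5 ← R5 + 1·R2.
R3 ← R3 / (389/23).
R1 ← R1 − 10/23·R3.
R2 ← R2 + 26/23·R3.
R4 ← R4 − 625/23·R3.
R5 ← R5 − 618/23·R3.
R4 ← R4 / (-43837/3501).
R1 ← R1 + 228/389·R4.
R2 ← R2 − 126/389·R4.
R3 ← R3 − 5342/3501·R4.
R5 ← R5 + 71809/3501·R4.
R5 ← R5 / (-1472524/43837).
R1 ← R1 + 11717/43837·R5.
R2 ← R2 − 9936/43837·R5.
R3 ← R3 − 55156/43837·R5.
R4 ← R4 + 24413/43837·R5.
Reading off the reduced rows gives m = -5/2, n = 0, p = 0, q = 4/3, r = 9/5.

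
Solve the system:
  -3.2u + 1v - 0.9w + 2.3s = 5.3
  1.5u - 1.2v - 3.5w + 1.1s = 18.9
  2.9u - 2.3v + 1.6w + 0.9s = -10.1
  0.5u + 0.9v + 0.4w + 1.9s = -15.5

u = -4, v = -6, w = -6, s = -3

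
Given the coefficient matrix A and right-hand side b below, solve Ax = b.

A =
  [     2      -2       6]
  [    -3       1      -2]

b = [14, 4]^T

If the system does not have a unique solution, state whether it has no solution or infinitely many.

infinitely many solutions

Row-reduce:
R1 ← R1 / (2).
R2 ← R2 + 3·R1.
R2 ← R2 / (-2).
R1 ← R1 + 1·R2.
Rank is 2 with 3 unknowns, leaving x_3 free.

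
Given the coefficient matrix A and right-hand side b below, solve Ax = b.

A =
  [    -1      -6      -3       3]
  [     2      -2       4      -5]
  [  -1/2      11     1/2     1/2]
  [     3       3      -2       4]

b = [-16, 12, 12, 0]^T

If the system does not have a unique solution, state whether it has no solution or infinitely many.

Row-reduce:
R1 ← R1 / (-1).
R2 ← R2 − 2·R1.
R3 ← R3 + 1/2·R1.
R4 ← R4 − 3·R1.
R2 ← R2 / (-14).
R1 ← R1 − 6·R2.
R3 ← R3 − 14·R2.
R4 ← R4 + 15·R2.
Swap R3 and R4.
R3 ← R3 / (-62/7).
R1 ← R1 − 15/7·R3.
R2 ← R2 − 1/7·R3.
Rank is 3 with 4 unknowns, leaving x_4 free.

infinitely many solutions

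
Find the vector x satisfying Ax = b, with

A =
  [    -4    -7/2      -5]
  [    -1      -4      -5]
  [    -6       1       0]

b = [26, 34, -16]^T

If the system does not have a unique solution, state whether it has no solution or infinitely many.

Row-reduce:
R1 ← R1 / (-4).
R2 ← R2 + 1·R1.
R3 ← R3 + 6·R1.
R2 ← R2 / (-25/8).
R1 ← R1 − 7/8·R2.
R3 ← R3 − 25/4·R2.
Rank is 2 with 3 unknowns, leaving x_3 free.

infinitely many solutions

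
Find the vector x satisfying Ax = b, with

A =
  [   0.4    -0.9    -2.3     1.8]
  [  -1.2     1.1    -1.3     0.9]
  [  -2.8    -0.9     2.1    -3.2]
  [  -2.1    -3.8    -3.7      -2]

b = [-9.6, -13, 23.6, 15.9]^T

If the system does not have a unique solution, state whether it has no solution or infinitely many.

x_1 = 0, x_2 = -5, x_3 = 3, x_4 = -4

Row-reduce the augmented matrix:
R1 ← R1 / (2/5).
R2 ← R2 + 6/5·R1.
R3 ← R3 + 14/5·R1.
R4 ← R4 + 21/10·R1.
R2 ← R2 / (-8/5).
R1 ← R1 + 9/4·R2.
R3 ← R3 + 36/5·R2.
R4 ← R4 + 341/40·R2.
R3 ← R3 / (229/10).
R1 ← R1 − 185/32·R3.
R2 ← R2 − 41/8·R3.
R4 ← R4 − 8933/320·R3.
R4 ← R4 / (-27633/9160).
R1 ← R1 − 389/916·R4.
R2 ← R2 − 139/458·R4.
R3 ← R3 + 379/458·R4.
Reading off the reduced rows gives x_1 = 0, x_2 = -5, x_3 = 3, x_4 = -4.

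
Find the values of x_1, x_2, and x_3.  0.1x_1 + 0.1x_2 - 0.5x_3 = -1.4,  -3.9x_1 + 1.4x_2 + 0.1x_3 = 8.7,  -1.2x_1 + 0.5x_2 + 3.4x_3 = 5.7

x_1 = -4, x_2 = -5, x_3 = 1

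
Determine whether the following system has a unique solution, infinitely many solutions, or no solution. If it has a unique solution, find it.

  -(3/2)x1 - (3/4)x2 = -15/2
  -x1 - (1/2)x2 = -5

infinitely many solutions

Row-reduce:
R1 ← R1 / (-3/2).
R2 ← R2 + 1·R1.
Rank is 1 with 2 unknowns, leaving x2 free.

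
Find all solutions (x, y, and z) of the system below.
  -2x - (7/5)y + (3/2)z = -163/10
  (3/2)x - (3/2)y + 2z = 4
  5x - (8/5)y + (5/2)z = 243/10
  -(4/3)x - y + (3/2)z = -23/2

Row-reduce the augmented matrix:
R1 ← R1 / (-2).
R2 ← R2 − 3/2·R1.
R3 ← R3 − 5·R1.
R4 ← R4 + 4/3·R1.
R2 ← R2 / (-51/20).
R1 ← R1 − 7/10·R2.
R3 ← R3 + 51/10·R2.
R4 ← R4 + 1/15·R2.
Swap R3 and R4.
R3 ← R3 / (64/153).
R1 ← R1 − 11/102·R3.
R2 ← R2 + 125/102·R3.
R4 reduces to 0 = 0, so the extra equation is consistent.
Reading off the reduced rows gives x = 6, y = 2, z = -1.

x = 6, y = 2, z = -1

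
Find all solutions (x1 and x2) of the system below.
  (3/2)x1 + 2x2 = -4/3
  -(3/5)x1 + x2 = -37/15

x1 = 4/3, x2 = -5/3

From equation 2: x2 = -37/15 + 3/5·x1.
Substitute into equation 1 and solve: x1 = 4/3.
Then x2 = -5/3.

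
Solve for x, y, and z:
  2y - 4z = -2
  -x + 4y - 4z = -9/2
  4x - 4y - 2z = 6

Row-reduce the augmented matrix:
Swap R1 and R2.
R1 ← R1 / (-1).
R3 ← R3 − 4·R1.
R2 ← R2 / (2).
R1 ← R1 + 4·R2.
R3 ← R3 − 12·R2.
R3 ← R3 / (6).
R1 ← R1 + 4·R3.
R2 ← R2 + 2·R3.
Reading off the reduced rows gives x = 1/2, y = -1, z = 0.

x = 1/2, y = -1, z = 0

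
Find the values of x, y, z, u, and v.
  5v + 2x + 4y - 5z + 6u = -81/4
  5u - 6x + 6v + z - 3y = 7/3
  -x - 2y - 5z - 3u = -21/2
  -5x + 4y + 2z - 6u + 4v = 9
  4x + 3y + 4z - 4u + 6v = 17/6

x = -1, y = 0, z = 5/2, u = -1/3, v = -3/4

Row-reduce the augmented matrix:
R1 ← R1 / (2).
R2 ← R2 + 6·R1.
R3 ← R3 + 1·R1.
R4 ← R4 + 5·R1.
R5 ← R5 − 4·R1.
R2 ← R2 / (9).
R1 ← R1 − 2·R2.
R4 ← R4 − 14·R2.
R5 ← R5 + 5·R2.
R3 ← R3 / (-15/2).
R1 ← R1 − 11/18·R3.
R2 ← R2 + 14/9·R3.
R4 ← R4 − 203/18·R3.
R5 ← R5 − 56/9·R3.
R4 ← R4 / (-241/9).
R1 ← R1 + 19/9·R4.
R2 ← R2 − 23/9·R4.
R5 ← R5 + 29/9·R4.
R5 ← R5 / (8122/723).
R1 ← R1 + 712/723·R5.
R2 ← R2 − 152/241·R5.
R3 ← R3 + 1/3·R5.
R4 ← R4 − 335/723·R5.
Reading off the reduced rows gives x = -1, y = 0, z = 5/2, u = -1/3, v = -3/4.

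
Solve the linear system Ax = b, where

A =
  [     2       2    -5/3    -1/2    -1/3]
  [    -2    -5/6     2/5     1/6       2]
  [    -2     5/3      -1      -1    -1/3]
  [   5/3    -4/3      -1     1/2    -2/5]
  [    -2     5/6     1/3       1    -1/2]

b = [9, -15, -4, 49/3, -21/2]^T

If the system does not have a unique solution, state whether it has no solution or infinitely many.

Row-reduce the augmented matrix:
R1 ← R1 / (2).
R2 ← R2 + 2·R1.
R3 ← R3 + 2·R1.
R4 ← R4 − 5/3·R1.
R5 ← R5 + 2·R1.
R2 ← R2 / (7/6).
R1 ← R1 − 1·R2.
R3 ← R3 − 11/3·R2.
R4 ← R4 + 3·R2.
R5 ← R5 − 17/6·R2.
R3 ← R3 / (46/35).
R1 ← R1 − 53/210·R3.
R2 ← R2 + 38/35·R3.
R4 ← R4 + 1807/630·R3.
R5 ← R5 − 61/35·R3.
R4 ← R4 / (-4609/4968).
R1 ← R1 − 203/1656·R4.
R2 ← R2 + 91/138·R4.
R3 ← R3 + 95/276·R4.
R5 ← R5 − 527/276·R4.
R5 ← R5 / (-691519/46090).
R1 ← R1 + 37193/23045·R5.
R2 ← R2 − 63392/23045·R5.
R3 ← R3 + 5791/4609·R5.
R4 ← R4 − 216676/23045·R5.
Reading off the reduced rows gives x_1 = 3, x_2 = -4, x_3 = -5, x_4 = -2, x_5 = -5.

x_1 = 3, x_2 = -4, x_3 = -5, x_4 = -2, x_5 = -5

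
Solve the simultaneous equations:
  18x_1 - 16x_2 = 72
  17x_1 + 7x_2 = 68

Row-reduce the augmented matrix:
R1 ← R1 / (18).
R2 ← R2 − 17·R1.
R2 ← R2 / (199/9).
R1 ← R1 + 8/9·R2.
Reading off the reduced rows gives x_1 = 4, x_2 = 0.

x_1 = 4, x_2 = 0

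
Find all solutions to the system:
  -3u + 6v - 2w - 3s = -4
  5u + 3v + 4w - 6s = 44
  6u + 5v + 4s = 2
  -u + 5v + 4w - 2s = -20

u = 6, v = -2, w = -4, s = -6

Row-reduce the augmented matrix:
R1 ← R1 / (-3).
R2 ← R2 − 5·R1.
R3 ← R3 − 6·R1.
R4 ← R4 + 1·R1.
R2 ← R2 / (13).
R1 ← R1 + 2·R2.
R3 ← R3 − 17·R2.
R4 ← R4 − 3·R2.
R3 ← R3 / (-190/39).
R1 ← R1 − 10/13·R3.
R2 ← R2 − 2/39·R3.
R4 ← R4 − 176/39·R3.
R4 ← R4 / (1236/95).
R1 ← R1 − 24/19·R4.
R2 ← R2 + 68/95·R4.
R3 ← R3 + 483/190·R4.
Reading off the reduced rows gives u = 6, v = -2, w = -4, s = -6.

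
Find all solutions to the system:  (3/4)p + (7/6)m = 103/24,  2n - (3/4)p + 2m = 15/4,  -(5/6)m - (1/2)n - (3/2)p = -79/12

Row-reduce the augmented matrix:
R1 ← R1 / (7/6).
R2 ← R2 − 2·R1.
R3 ← R3 + 5/6·R1.
R2 ← R2 / (2).
R3 ← R3 + 1/2·R2.
R3 ← R3 / (-165/112).
R1 ← R1 − 9/14·R3.
R2 ← R2 + 57/56·R3.
Reading off the reduced rows gives m = 7/4, n = 5/4, p = 3.

m = 7/4, n = 5/4, p = 3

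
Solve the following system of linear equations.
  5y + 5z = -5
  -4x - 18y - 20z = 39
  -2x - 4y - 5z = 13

no solution

Row-reduce:
Swap R1 and R2.
R1 ← R1 / (-4).
R3 ← R3 + 2·R1.
R2 ← R2 / (5).
R1 ← R1 − 9/2·R2.
R3 ← R3 − 5·R2.
Row 3 reduces to 0 = -3/2, a contradiction. The system is inconsistent.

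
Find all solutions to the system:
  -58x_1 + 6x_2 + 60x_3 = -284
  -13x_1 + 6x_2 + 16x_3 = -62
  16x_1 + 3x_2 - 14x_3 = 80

infinitely many solutions

Row-reduce:
R1 ← R1 / (-58).
R2 ← R2 + 13·R1.
R3 ← R3 − 16·R1.
R2 ← R2 / (135/29).
R1 ← R1 + 3/29·R2.
R3 ← R3 − 135/29·R2.
Rank is 2 with 3 unknowns, leaving x_3 free.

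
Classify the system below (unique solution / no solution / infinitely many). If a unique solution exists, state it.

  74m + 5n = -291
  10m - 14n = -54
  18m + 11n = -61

Row-reduce the augmented matrix:
R1 ← R1 / (74).
R2 ← R2 − 10·R1.
R3 ← R3 − 18·R1.
R2 ← R2 / (-543/37).
R1 ← R1 − 5/74·R2.
R3 ← R3 − 362/37·R2.
R3 reduces to 0 = 0, so the extra equation is consistent.
Reading off the reduced rows gives m = -4, n = 1.

m = -4, n = 1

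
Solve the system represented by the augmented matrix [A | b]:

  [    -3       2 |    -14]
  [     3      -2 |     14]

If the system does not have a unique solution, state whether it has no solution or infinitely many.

Row-reduce:
R1 ← R1 / (-3).
R2 ← R2 − 3·R1.
Rank is 1 with 2 unknowns, leaving x_2 free.

infinitely many solutions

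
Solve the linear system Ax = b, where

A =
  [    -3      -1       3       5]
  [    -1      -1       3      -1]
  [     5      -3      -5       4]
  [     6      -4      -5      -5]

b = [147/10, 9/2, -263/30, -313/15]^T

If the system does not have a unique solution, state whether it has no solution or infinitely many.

x_1 = -3/2, x_2 = -1/5, x_3 = 4/3, x_4 = 6/5

Row-reduce the augmented matrix:
R1 ← R1 / (-3).
R2 ← R2 + 1·R1.
R3 ← R3 − 5·R1.
R4 ← R4 − 6·R1.
R2 ← R2 / (-2/3).
R1 ← R1 − 1/3·R2.
R3 ← R3 + 14/3·R2.
R4 ← R4 + 6·R2.
R3 ← R3 / (-14).
R2 ← R2 + 3·R3.
R4 ← R4 + 17·R3.
R4 ← R4 / (-121/14).
R1 ← R1 + 3·R4.
R2 ← R2 + 37/14·R4.
R3 ← R3 + 31/14·R4.
Reading off the reduced rows gives x_1 = -3/2, x_2 = -1/5, x_3 = 4/3, x_4 = 6/5.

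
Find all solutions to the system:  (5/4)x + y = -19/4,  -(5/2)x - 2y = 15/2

Row-reduce:
R1 ← R1 / (5/4).
R2 ← R2 + 5/2·R1.
Row 2 reduces to 0 = -2, a contradiction. The system is inconsistent.

no solution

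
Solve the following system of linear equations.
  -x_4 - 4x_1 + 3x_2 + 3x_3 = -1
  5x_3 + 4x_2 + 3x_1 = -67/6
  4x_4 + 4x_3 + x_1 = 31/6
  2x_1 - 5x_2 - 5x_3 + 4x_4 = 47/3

x_1 = -3/2, x_2 = 0, x_3 = -4/3, x_4 = 3

Row-reduce the augmented matrix:
R1 ← R1 / (-4).
R2 ← R2 − 3·R1.
R3 ← R3 − 1·R1.
R4 ← R4 − 2·R1.
R2 ← R2 / (25/4).
R1 ← R1 + 3/4·R2.
R3 ← R3 − 3/4·R2.
R4 ← R4 + 7/2·R2.
R3 ← R3 / (97/25).
R1 ← R1 − 3/25·R3.
R2 ← R2 − 29/25·R3.
R4 ← R4 − 14/25·R3.
R4 ← R4 / (245/97).
R1 ← R1 − 4/97·R4.
R2 ← R2 + 123/97·R4.
R3 ← R3 − 96/97·R4.
Reading off the reduced rows gives x_1 = -3/2, x_2 = 0, x_3 = -4/3, x_4 = 3.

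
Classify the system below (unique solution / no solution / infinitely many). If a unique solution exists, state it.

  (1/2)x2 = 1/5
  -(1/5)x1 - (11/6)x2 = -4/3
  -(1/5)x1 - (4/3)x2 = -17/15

Row-reduce the augmented matrix:
Swap R1 and R2.
R1 ← R1 / (-1/5).
R3 ← R3 + 1/5·R1.
R2 ← R2 / (1/2).
R1 ← R1 − 55/6·R2.
R3 ← R3 − 1/2·R2.
R3 reduces to 0 = 0, so the extra equation is consistent.
Reading off the reduced rows gives x1 = 3, x2 = 2/5.

x1 = 3, x2 = 2/5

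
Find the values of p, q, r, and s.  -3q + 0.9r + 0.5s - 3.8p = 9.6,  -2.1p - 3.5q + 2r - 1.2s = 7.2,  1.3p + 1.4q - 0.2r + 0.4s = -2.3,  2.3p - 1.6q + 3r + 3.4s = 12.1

p = -1, q = -1, r = 2, s = 2

Row-reduce the augmented matrix:
R1 ← R1 / (-19/5).
R2 ← R2 + 21/10·R1.
R3 ← R3 − 13/10·R1.
R4 ← R4 − 23/10·R1.
R2 ← R2 / (-35/19).
R1 ← R1 − 15/19·R2.
R3 ← R3 − 71/190·R2.
R4 ← R4 + 649/190·R2.
R3 ← R3 / (2889/7000).
R1 ← R1 − 57/140·R3.
R2 ← R2 + 571/700·R3.
R4 ← R4 − 5309/7000·R3.
R4 ← R4 / (85819/14445).
R1 ← R1 + 994/963·R4.
R2 ← R2 − 3866/2889·R4.
R3 ← R3 − 1901/2889·R4.
Reading off the reduced rows gives p = -1, q = -1, r = 2, s = 2.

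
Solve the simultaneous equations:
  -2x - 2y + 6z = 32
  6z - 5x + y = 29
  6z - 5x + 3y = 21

x = -3, y = -4, z = 3

Row-reduce the augmented matrix:
R1 ← R1 / (-2).
R2 ← R2 + 5·R1.
R3 ← R3 + 5·R1.
R2 ← R2 / (6).
R1 ← R1 − 1·R2.
R3 ← R3 − 8·R2.
R3 ← R3 / (3).
R1 ← R1 + 3/2·R3.
R2 ← R2 + 3/2·R3.
Reading off the reduced rows gives x = -3, y = -4, z = 3.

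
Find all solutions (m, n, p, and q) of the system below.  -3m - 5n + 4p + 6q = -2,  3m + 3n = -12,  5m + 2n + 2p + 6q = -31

infinitely many solutions

Row-reduce:
R1 ← R1 / (-3).
R2 ← R2 − 3·R1.
R3 ← R3 − 5·R1.
R2 ← R2 / (-2).
R1 ← R1 − 5/3·R2.
R3 ← R3 + 19/3·R2.
R3 ← R3 / (-4).
R1 ← R1 − 2·R3.
R2 ← R2 + 2·R3.
Rank is 3 with 4 unknowns, leaving q free.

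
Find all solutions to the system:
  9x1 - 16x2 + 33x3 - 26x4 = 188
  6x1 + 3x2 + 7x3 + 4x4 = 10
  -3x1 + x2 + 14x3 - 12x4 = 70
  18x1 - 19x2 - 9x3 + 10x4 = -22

infinitely many solutions

Row-reduce:
R1 ← R1 / (9).
R2 ← R2 − 6·R1.
R3 ← R3 + 3·R1.
R4 ← R4 − 18·R1.
R2 ← R2 / (41/3).
R1 ← R1 + 16/9·R2.
R3 ← R3 + 13/3·R2.
R4 ← R4 − 13·R2.
R3 ← R3 / (830/41).
R1 ← R1 − 211/123·R3.
R2 ← R2 + 45/41·R3.
R4 ← R4 + 2490/41·R3.
Rank is 3 with 4 unknowns, leaving x4 free.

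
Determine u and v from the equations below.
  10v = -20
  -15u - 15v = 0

u = 2, v = -2

Row-reduce the augmented matrix:
Swap R1 and R2.
R1 ← R1 / (-15).
R2 ← R2 / (10).
R1 ← R1 − 1·R2.
Reading off the reduced rows gives u = 2, v = -2.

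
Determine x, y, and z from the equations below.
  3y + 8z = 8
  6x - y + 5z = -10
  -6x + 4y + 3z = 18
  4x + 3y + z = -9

x = -5/2, y = 0, z = 1

Row-reduce the augmented matrix:
Swap R1 and R2.
R1 ← R1 / (6).
R3 ← R3 + 6·R1.
R4 ← R4 − 4·R1.
R2 ← R2 / (3).
R1 ← R1 + 1/6·R2.
R3 ← R3 − 3·R2.
R4 ← R4 − 11/3·R2.
Swap R3 and R4.
R3 ← R3 / (-109/9).
R1 ← R1 − 23/18·R3.
R2 ← R2 − 8/3·R3.
R4 reduces to 0 = 0, so the extra equation is consistent.
Reading off the reduced rows gives x = -5/2, y = 0, z = 1.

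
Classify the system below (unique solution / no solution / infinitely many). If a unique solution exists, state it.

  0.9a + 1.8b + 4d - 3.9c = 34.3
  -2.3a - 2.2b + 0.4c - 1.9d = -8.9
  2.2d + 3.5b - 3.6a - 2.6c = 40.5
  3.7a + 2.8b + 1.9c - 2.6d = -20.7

a = -3, b = 3, c = -4, d = 4

Row-reduce the augmented matrix:
R1 ← R1 / (9/10).
R2 ← R2 + 23/10·R1.
R3 ← R3 + 18/5·R1.
R4 ← R4 − 37/10·R1.
R2 ← R2 / (12/5).
R1 ← R1 − 2·R2.
R3 ← R3 − 107/10·R2.
R4 ← R4 + 23/5·R2.
R3 ← R3 / (3521/144).
R1 ← R1 − 131/36·R3.
R2 ← R2 + 287/72·R3.
R4 ← R4 + 29/72·R3.
R4 ← R4 / (-5138/1509).
R1 ← R1 − 811/2515·R4.
R2 ← R2 − 2912/7545·R4.
R3 ← R3 + 5833/7545·R4.
Reading off the reduced rows gives a = -3, b = 3, c = -4, d = 4.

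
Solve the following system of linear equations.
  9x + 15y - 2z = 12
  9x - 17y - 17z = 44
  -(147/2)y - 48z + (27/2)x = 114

Row-reduce:
R1 ← R1 / (9).
R2 ← R2 − 9·R1.
R3 ← R3 − 27/2·R1.
R2 ← R2 / (-32).
R1 ← R1 − 5/3·R2.
R3 ← R3 + 96·R2.
Rank is 2 with 3 unknowns, leaving z free.

infinitely many solutions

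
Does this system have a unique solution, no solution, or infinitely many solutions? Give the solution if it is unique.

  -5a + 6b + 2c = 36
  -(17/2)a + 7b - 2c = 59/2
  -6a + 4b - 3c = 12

no solution

Row-reduce:
R1 ← R1 / (-5).
R2 ← R2 + 17/2·R1.
R3 ← R3 + 6·R1.
R2 ← R2 / (-16/5).
R1 ← R1 + 6/5·R2.
R3 ← R3 + 16/5·R2.
Row 3 reduces to 0 = 1/2, a contradiction. The system is inconsistent.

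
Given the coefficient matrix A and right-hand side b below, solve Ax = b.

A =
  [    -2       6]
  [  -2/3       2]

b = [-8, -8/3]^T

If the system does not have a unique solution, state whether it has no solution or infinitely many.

infinitely many solutions

Row-reduce:
R1 ← R1 / (-2).
R2 ← R2 + 2/3·R1.
Rank is 1 with 2 unknowns, leaving x_2 free.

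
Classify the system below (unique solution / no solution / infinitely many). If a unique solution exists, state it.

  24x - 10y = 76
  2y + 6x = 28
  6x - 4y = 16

x = 4, y = 2

Row-reduce the augmented matrix:
R1 ← R1 / (24).
R2 ← R2 − 6·R1.
R3 ← R3 − 6·R1.
R2 ← R2 / (9/2).
R1 ← R1 + 5/12·R2.
R3 ← R3 + 3/2·R2.
R3 reduces to 0 = 0, so the extra equation is consistent.
Reading off the reduced rows gives x = 4, y = 2.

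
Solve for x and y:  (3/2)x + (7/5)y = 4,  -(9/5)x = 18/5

x = -2, y = 5

Row-reduce the augmented matrix:
R1 ← R1 / (3/2).
R2 ← R2 + 9/5·R1.
R2 ← R2 / (42/25).
R1 ← R1 − 14/15·R2.
Reading off the reduced rows gives x = -2, y = 5.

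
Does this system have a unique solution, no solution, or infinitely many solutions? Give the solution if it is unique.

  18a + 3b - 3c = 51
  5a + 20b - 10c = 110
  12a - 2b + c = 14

a = 2, b = 5, c = 0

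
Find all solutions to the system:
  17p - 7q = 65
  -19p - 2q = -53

Row-reduce the augmented matrix:
R1 ← R1 / (17).
R2 ← R2 + 19·R1.
R2 ← R2 / (-167/17).
R1 ← R1 + 7/17·R2.
Reading off the reduced rows gives p = 3, q = -2.

p = 3, q = -2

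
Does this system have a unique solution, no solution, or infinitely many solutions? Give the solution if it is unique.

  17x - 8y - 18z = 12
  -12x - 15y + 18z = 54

infinitely many solutions

Row-reduce:
R1 ← R1 / (17).
R2 ← R2 + 12·R1.
R2 ← R2 / (-351/17).
R1 ← R1 + 8/17·R2.
Rank is 2 with 3 unknowns, leaving z free.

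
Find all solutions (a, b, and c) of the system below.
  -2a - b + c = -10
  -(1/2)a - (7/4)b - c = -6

infinitely many solutions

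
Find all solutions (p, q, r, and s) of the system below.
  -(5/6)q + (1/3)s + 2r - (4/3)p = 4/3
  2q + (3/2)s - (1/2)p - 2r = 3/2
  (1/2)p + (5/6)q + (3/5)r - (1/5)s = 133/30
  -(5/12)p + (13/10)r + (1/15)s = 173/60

Row-reduce:
R1 ← R1 / (-4/3).
R2 ← R2 + 1/2·R1.
R3 ← R3 − 1/2·R1.
R4 ← R4 + 5/12·R1.
R2 ← R2 / (37/16).
R1 ← R1 − 5/8·R2.
R3 ← R3 − 25/48·R2.
R4 ← R4 − 25/96·R2.
R3 ← R3 / (1093/555).
R1 ← R1 + 28/37·R3.
R2 ← R2 + 44/37·R3.
R4 ← R4 − 1093/1110·R3.
Rank is 3 with 4 unknowns, leaving s free.

infinitely many solutions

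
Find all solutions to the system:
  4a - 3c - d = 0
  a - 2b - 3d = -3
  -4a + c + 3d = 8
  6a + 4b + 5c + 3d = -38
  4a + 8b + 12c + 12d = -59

Row-reduce:
R1 ← R1 / (4).
R2 ← R2 − 1·R1.
R3 ← R3 + 4·R1.
R4 ← R4 − 6·R1.
R5 ← R5 − 4·R1.
R2 ← R2 / (-2).
R4 ← R4 − 4·R2.
R5 ← R5 − 8·R2.
R3 ← R3 / (-2).
R1 ← R1 + 3/4·R3.
R2 ← R2 + 3/8·R3.
R4 ← R4 − 11·R3.
R5 ← R5 − 18·R3.
R4 ← R4 / (10).
R1 ← R1 + 1·R4.
R2 ← R2 − 1·R4.
R3 ← R3 + 1·R4.
R5 ← R5 − 20·R4.
Row 5 reduces to 0 = 1, a contradiction. The system is inconsistent.

no solution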